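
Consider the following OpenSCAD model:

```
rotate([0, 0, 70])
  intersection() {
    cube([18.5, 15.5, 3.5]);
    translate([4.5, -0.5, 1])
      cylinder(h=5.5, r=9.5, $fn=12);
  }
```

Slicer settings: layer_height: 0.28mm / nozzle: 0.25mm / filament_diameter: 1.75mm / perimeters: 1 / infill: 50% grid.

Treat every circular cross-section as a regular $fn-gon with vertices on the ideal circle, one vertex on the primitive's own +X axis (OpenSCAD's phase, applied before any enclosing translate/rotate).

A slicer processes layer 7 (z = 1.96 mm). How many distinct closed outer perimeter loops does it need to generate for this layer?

1

At z = 1.96 mm: the cube (footprint 18.5×15.5) is included at this height; the r=9.5 cylinder at (4.5, -0.5) contributes a regular 12-gon of circumradius 9.5; Taking the intersection: the r=9.5 cylinder at (4.5, -0.5) partially overlaps the 18.5×15.5 cube; clipping to the common part keeps 100.76 mm² — 1 connected region; (rotated 70° about Z; rotation is an isometry so areas/perimeters/island counts are preserved). The result has 1 disconnected region.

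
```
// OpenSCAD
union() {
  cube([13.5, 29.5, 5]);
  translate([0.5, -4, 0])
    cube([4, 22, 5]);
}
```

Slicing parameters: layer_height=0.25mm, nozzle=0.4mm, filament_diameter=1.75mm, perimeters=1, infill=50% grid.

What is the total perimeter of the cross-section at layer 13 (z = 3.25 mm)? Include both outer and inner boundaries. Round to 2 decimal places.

94.00 mm

At z = 3.25 mm: the cube is present — its section is the full 13.5×29.5 rectangle (perimeter 86.00 mm); the 4×22 cube at (0.5, -4) contributes its full rectangle (perimeter 52.00 mm); Merging all regions: the regions partially overlap (shared area 72.00 mm²), so the edge portions inside another operand are dropped and the merged outline is re-measured after clipping — boundary = 94.00 mm. Overall, the cross-section is a single solid region. Total boundary length (outer) = 94.00 mm.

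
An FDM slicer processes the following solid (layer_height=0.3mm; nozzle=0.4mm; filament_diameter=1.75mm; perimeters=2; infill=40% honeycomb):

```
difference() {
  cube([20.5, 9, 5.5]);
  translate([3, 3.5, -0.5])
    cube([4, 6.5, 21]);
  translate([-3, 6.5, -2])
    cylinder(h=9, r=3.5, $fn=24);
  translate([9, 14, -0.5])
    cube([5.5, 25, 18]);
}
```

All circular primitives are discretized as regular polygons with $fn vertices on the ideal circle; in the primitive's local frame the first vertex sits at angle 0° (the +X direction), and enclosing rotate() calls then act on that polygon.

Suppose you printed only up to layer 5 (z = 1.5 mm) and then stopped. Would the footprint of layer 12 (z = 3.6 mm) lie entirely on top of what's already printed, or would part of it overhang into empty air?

Compare the two slices. At z = 1.5: the 20.5×9 cube contributes its full rectangle (area 184.50 mm²); the cube at (3, 3.5) (footprint 4×6.5) is included at this height (area 26.00 mm²); the r=3.5 cylinder at (-3, 6.5) contributes a regular 24-gon of circumradius 3.5 (area = (24/2)·3.500²·sin(360°/24) = 38.05 mm²); the cube at (9, 14) (footprint 5.5×25) is included at this height (area 137.50 mm²); Subtracting the remaining from the first: starting from the 20.5×9 cube (184.50 mm²), the 4×6.5 cube at (3, 3.5) partially overlaps it — only the 22.00 mm² overlap (of its 26.00 mm²) is removed, clipping the outline; the r=3.5 cylinder at (-3, 6.5) partially overlaps it — only the 1.15 mm² overlap (of its 38.05 mm²) is removed, clipping the outline; the 5.5×25 cube at (9, 14) misses the remaining region (no effect) — area = 161.35 mm². At z = 3.6: the cube is present — its section is the full 20.5×9 rectangle (area 184.50 mm²); the cube at (3, 3.5) (footprint 4×6.5) is included at this height (area 26.00 mm²); the cylinder at (-3, 6.5): section is a regular 24-gon, circumradius r=3.5 (area = (24/2)·3.500²·sin(360°/24) = 38.05 mm²); the cube at (9, 14) (footprint 5.5×25) is included at this height (area 137.50 mm²); Taking the first minus the rest: starting from the 20.5×9 cube (184.50 mm²), the 4×6.5 cube at (3, 3.5) partially overlaps it — only the 22.00 mm² overlap (of its 26.00 mm²) is removed, clipping the outline; the r=3.5 cylinder at (-3, 6.5) partially overlaps it — only the 1.15 mm² overlap (of its 38.05 mm²) is removed, clipping the outline; the 5.5×25 cube at (9, 14) misses the remaining region (no effect) — area = 161.35 mm². Checking containment: the cross-section at z = 3.6 is a subset of the cross-section at z = 1.5.

entirely on top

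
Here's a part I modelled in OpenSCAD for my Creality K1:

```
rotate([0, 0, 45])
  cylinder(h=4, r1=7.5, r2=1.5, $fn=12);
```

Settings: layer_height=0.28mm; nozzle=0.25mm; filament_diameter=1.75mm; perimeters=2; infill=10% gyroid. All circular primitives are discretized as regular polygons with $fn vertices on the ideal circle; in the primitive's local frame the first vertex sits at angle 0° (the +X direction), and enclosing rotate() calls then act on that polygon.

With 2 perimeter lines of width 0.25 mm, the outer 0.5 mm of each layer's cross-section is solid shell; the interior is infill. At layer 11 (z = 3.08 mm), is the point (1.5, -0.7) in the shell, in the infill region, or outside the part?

At z = 3.08 mm: the cone: at t=0.770 of its height the radius interpolates to r₁+(r₂−r₁)t = 2.880, giving a regular 12-gon of that circumradius; (whole slice rotated 45° about Z — lengths, areas and connectivity unchanged). Overall, the cross-section is a single solid region. Undo the 45° rotation: the query point maps to (0.566, -1.556) in the un-rotated model frame. The nearest boundary edge runs (-0.00, -2.88)→(1.44, -2.49); distance from the point to it = 1.13 mm. The point is inside the cross-section and 1.13 mm from the nearest boundary — more than the 0.5 mm shell width (2 × 0.25), so it's in the infill interior.

infill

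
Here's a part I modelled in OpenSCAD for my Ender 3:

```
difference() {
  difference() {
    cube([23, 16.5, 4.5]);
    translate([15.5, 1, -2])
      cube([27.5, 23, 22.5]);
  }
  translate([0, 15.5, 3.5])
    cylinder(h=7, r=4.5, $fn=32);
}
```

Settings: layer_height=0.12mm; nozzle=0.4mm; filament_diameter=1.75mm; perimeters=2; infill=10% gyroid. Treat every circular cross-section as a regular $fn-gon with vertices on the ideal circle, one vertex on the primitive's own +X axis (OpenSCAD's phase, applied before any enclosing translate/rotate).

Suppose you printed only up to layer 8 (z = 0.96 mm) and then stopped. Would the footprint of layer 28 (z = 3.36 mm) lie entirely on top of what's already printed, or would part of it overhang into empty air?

Compare the two slices. At z = 0.96: the cube (footprint 23×16.5) is included at this height (area 379.50 mm²); the cube at (15.5, 1) is present — its section is the full 27.5×23 rectangle (area 632.50 mm²); Subtracting the remaining from the first: starting from the 23×16.5 cube (379.50 mm²), the 27.5×23 cube at (15.5, 1) partially overlaps it — only the 116.25 mm² overlap (of its 632.50 mm²) is removed, clipping the outline — area = 263.25 mm²; the cylinder at (0, 15.5) is absent (z outside [3.5, 10.5]); Subtracting the remaining from the first: none of the subtracted shapes is present at this height, so the result so far is unchanged — area = 263.25 mm². At z = 3.36: the 23×16.5 cube contributes its full rectangle (area 379.50 mm²); the 27.5×23 cube at (15.5, 1) contributes its full rectangle (area 632.50 mm²); Taking the first minus the rest: starting from the 23×16.5 cube (379.50 mm²), the 27.5×23 cube at (15.5, 1) partially overlaps it — only the 116.25 mm² overlap (of its 632.50 mm²) is removed, clipping the outline — area = 263.25 mm²; the cylinder at (0, 15.5) is absent (z outside [3.5, 10.5]); After the difference (first − rest): none of the subtracted shapes is present at this height, so that combined region is unchanged — area = 263.25 mm². Checking containment: the cross-section at z = 3.36 is a subset of the cross-section at z = 0.96.

entirely on top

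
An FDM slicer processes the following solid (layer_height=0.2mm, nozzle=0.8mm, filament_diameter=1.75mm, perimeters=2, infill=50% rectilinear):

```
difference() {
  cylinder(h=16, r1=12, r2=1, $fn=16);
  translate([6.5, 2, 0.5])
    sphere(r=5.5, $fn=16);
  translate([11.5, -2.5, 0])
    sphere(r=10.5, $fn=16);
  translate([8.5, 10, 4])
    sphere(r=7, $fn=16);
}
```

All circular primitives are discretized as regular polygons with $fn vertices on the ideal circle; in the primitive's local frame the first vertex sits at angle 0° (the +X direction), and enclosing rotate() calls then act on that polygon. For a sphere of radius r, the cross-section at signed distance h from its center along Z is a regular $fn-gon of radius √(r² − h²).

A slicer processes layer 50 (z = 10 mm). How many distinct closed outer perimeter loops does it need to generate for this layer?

At z = 10 mm: the cone (r1=12→r2=1) has section circumradius 5.125 here — a regular 16-gon; the sphere at (6.5, 2) is absent (|z−center|=9.500 > r=5.5); the r=10.5 sphere at (11.5, -2.5) slices to a regular 16-gon of circumradius 3.202 (√(r²−h²) with h=10 from center); the r=7 sphere at (8.5, 10) slices to a regular 16-gon of circumradius 3.606 (√(r²−h²) with h=6 from center); Taking the first minus the rest: starting from the cone, the r=10.5 sphere at (11.5, -2.5) misses the remaining region (no effect); the r=7 sphere at (8.5, 10) misses the remaining region (no effect) — 1 connected region. The result has 1 disconnected region.

1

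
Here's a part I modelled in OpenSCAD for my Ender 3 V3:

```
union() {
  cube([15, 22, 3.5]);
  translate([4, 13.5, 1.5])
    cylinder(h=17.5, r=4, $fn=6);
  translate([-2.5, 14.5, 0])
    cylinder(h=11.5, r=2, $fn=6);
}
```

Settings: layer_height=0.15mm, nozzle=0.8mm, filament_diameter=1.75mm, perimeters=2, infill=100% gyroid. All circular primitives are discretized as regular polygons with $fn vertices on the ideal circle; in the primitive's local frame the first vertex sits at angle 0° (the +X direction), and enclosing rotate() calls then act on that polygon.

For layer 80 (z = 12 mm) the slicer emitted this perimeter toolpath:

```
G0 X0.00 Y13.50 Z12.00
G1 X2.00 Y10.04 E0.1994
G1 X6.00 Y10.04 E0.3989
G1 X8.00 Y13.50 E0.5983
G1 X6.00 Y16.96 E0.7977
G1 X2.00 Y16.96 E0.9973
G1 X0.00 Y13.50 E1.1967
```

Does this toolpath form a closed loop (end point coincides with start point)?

yes

Start point (G0): (0.00, 13.50). End point (last G1): the path returns to the start — closed.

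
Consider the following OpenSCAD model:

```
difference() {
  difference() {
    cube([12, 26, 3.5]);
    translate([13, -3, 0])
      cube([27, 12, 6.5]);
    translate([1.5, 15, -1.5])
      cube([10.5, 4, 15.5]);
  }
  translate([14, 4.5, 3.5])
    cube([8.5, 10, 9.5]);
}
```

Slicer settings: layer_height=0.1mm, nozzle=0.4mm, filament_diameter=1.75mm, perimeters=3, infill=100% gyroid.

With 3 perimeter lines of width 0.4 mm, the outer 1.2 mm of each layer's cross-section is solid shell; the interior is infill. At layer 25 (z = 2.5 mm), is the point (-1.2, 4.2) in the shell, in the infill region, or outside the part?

outside

At z = 2.5 mm: the cube is present — its section is the full 12×26 rectangle; the 27×12 cube at (13, -3) contributes its full rectangle; the cube at (1.5, 15) is present — its section is the full 10.5×4 rectangle; Subtracting the remaining from the first: starting from the 12×26 cube, the 27×12 cube at (13, -3) misses the remaining region (no effect); the 10.5×4 cube at (1.5, 15) lies inside it touching the edge (removes its full 42.00 mm²) — 1 connected region; the cube at (14, 4.5) does not reach this height (z outside [3.5, 13]); After the difference (first − rest): none of the subtracted shapes is present at this height, so the result so far is unchanged — 1 connected region. Overall, the cross-section is a single solid region. The nearest boundary edge runs (0.00, 0.00)→(0.00, 26.00); distance from the point to it = 1.20 mm. The point is not inside any of the regions above, so it lies outside the cross-section (1.20 mm from the nearest boundary).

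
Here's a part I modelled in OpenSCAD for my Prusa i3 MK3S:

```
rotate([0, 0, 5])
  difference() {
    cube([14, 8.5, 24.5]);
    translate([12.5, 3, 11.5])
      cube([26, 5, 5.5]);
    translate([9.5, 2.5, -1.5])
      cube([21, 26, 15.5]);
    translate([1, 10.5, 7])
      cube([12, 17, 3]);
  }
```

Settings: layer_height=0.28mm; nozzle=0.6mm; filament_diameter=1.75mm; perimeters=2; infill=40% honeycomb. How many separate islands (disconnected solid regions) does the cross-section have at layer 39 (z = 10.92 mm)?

At z = 10.92 mm: the cube (footprint 14×8.5) is included at this height; the cube at (12.5, 3) is absent (z outside [11.5, 17]); the cube at (9.5, 2.5) is present — its section is the full 21×26 rectangle; the cube at (1, 10.5) is absent (z outside [7, 10]); Subtracting the remaining from the first: starting from the 14×8.5 cube, the 21×26 cube at (9.5, 2.5) partially overlaps it — only the 27.00 mm² overlap (of its 546.00 mm²) is removed, clipping the outline — 1 connected region; (whole slice rotated 5° about Z — lengths, areas and connectivity unchanged). Overall, the cross-section is a single solid region. Island count = 1.

1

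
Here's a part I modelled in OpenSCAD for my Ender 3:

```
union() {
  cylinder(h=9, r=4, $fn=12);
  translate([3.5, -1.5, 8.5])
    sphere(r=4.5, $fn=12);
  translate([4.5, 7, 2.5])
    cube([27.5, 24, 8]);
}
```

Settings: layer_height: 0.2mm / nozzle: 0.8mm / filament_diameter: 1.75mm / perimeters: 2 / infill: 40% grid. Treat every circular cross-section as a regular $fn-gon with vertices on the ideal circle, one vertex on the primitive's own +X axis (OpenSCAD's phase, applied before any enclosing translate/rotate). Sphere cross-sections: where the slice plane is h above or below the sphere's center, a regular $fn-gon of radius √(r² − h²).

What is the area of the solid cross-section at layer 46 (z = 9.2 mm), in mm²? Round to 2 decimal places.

At z = 9.2 mm: the cylinder does not reach this height (z outside [0, 9]); the r=4.5 sphere at (3.5, -1.5) slices to a regular 12-gon of circumradius 4.445 (√(r²−h²) with h=0.7 from center) (area = (12/2)·4.445²·sin(360°/12) = 59.28 mm²); the cube at (4.5, 7) (footprint 27.5×24) is included at this height (area 660.00 mm²); Merging all regions: the 2 present regions are separate (no shared area or edge), so areas and boundary lengths simply add and each stays a separate island — area = 719.28 mm². Overall, the cross-section has 2 separate islands. Net area = 719.28 mm².

719.28 mm²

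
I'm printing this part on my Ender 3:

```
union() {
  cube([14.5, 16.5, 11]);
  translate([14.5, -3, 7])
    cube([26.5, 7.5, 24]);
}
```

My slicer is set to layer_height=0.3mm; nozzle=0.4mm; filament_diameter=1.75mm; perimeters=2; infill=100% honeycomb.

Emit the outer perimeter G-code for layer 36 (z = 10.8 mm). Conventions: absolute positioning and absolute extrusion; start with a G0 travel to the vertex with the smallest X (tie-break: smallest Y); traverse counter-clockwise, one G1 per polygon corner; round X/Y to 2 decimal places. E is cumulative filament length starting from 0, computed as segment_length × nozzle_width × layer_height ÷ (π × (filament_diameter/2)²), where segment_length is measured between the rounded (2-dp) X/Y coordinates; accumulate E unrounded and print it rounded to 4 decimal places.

At z = 10.8 mm: the 14.5×16.5 cube contributes its full rectangle; the cube at (14.5, -3) is present — its section is the full 26.5×7.5 rectangle; Combining (union): the 2 present regions share edge segments without overlapping in area, so areas simply add but the touching pieces fuse into one outline (the shared edge portions become interior and drop out of the boundary) — 1 connected region. The outline is a single polygon with 8 vertices. Extrusion per mm of travel: 0.4 × 0.3 / (π × 0.875²) = 0.049890. Accumulating E over each segment gives final E = 6.0367.

G0 X0.00 Y0.00 Z10.80
G1 X14.50 Y0.00 E0.7234
G1 X14.50 Y-3.00 E0.8731
G1 X41.00 Y-3.00 E2.1952
G1 X41.00 Y4.50 E2.5693
G1 X14.50 Y4.50 E3.8914
G1 X14.50 Y16.50 E4.4901
G1 X0.00 Y16.50 E5.2135
G1 X0.00 Y0.00 E6.0367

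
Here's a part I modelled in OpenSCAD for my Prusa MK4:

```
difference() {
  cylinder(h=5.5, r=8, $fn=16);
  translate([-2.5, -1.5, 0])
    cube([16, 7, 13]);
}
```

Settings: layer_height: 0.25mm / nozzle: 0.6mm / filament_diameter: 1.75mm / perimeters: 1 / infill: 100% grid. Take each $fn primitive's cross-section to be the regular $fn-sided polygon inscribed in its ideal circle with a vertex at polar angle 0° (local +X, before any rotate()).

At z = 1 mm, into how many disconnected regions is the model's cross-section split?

1

At z = 1 mm: the r=8 cylinder gives a regular 16-gon of circumradius 8 (constant along its height); the cube at (-2.5, -1.5) (footprint 16×7) is included at this height; Taking the first minus the rest: starting from the r=8 cylinder, the 16×7 cube at (-2.5, -1.5) partially overlaps it — only the 68.87 mm² overlap (of its 112.00 mm²) is removed, clipping the outline — 1 connected region. The result has 1 disconnected region.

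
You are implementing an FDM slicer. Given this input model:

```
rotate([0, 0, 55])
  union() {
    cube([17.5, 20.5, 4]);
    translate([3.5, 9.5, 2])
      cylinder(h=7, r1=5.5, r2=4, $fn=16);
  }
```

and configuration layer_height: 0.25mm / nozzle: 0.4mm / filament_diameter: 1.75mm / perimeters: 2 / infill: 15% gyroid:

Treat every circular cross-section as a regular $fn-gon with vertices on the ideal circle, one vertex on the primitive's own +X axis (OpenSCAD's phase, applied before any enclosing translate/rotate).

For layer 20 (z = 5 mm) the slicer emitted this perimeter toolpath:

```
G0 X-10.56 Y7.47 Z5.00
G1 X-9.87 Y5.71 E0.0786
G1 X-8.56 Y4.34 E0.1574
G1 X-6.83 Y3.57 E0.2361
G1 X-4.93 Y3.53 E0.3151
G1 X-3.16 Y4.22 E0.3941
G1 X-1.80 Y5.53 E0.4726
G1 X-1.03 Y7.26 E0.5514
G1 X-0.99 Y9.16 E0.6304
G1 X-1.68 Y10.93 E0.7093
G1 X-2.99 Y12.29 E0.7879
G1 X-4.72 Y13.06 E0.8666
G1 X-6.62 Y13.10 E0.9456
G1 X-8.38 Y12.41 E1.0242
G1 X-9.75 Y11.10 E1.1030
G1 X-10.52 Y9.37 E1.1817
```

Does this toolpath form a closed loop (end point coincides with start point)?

no

Start point (G0): (-10.56, 7.47). End point (last G1): the path does not return to the start — open.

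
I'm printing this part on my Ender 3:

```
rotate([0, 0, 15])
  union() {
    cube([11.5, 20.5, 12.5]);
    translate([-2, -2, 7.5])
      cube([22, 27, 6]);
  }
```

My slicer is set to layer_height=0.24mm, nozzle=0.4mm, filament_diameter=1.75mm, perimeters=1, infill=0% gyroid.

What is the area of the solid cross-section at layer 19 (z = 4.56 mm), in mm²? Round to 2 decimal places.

At z = 4.56 mm: the 11.5×20.5 cube contributes its full rectangle (area 235.75 mm²); the cube at (-2, -2) is not intersected at this z (z outside [7.5, 13.5]); Taking the union: only the 11.5×20.5 cube is present, so the union is just that shape — area = 235.75 mm²; (whole slice rotated 15° about Z — lengths, areas and connectivity unchanged). Overall, the cross-section is a single solid region. Net area = 235.75 mm².

235.75 mm²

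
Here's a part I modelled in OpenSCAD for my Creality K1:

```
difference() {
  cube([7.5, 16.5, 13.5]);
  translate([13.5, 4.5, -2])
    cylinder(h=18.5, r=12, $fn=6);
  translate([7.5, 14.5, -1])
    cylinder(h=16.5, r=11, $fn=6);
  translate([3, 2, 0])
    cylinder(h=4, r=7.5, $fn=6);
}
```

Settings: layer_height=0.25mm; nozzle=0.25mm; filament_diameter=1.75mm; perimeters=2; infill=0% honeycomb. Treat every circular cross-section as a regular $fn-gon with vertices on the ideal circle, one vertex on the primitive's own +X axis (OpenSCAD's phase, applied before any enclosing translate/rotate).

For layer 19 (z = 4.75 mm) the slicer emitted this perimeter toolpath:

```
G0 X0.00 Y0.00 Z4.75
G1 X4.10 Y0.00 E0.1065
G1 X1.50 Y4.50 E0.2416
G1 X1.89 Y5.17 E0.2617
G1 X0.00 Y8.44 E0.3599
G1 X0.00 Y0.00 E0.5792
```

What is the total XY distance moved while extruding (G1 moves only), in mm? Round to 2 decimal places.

22.29 mm

Sum the Euclidean lengths of each G1 segment: total = 22.29 mm.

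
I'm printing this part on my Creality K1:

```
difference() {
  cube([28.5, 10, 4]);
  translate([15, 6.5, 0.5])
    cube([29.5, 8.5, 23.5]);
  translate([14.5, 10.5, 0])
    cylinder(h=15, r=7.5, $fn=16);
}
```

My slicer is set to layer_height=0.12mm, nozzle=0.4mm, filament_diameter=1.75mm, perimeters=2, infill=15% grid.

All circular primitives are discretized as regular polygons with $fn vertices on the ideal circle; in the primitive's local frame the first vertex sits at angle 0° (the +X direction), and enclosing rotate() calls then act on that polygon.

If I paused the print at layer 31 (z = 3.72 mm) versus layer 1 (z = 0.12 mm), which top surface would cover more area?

Layer 31 (z = 3.72): the cube (footprint 28.5×10) is included at this height (area 285.00 mm²); the cube at (15, 6.5) is present — its section is the full 29.5×8.5 rectangle (area 250.75 mm²); the cylinder at (14.5, 10.5): section is a regular 16-gon, circumradius r=7.5 (area = (16/2)·7.500²·sin(360°/16) = 172.21 mm²); Subtracting the remaining from the first: starting from the 28.5×10 cube (285.00 mm²), the 29.5×8.5 cube at (15, 6.5) partially overlaps it — only the 47.25 mm² overlap (of its 250.75 mm²) is removed, clipping the outline; the r=7.5 cylinder at (14.5, 10.5) partially overlaps it — only the 56.02 mm² overlap (of its 172.21 mm²) is removed, clipping the outline — area = 181.73 mm². So its area = 181.73 mm². Layer 1 (z = 0.12): the cube (footprint 28.5×10) is included at this height (area 285.00 mm²); the cube at (15, 6.5) does not reach this height (z outside [0.5, 24]); the r=7.5 cylinder at (14.5, 10.5) contributes a regular 16-gon of circumradius 7.5 (area = (16/2)·7.500²·sin(360°/16) = 172.21 mm²); Subtracting the remaining from the first: starting from the 28.5×10 cube (285.00 mm²), the r=7.5 cylinder at (14.5, 10.5) partially overlaps it — only the 78.65 mm² overlap (of its 172.21 mm²) is removed, clipping the outline — area = 206.35 mm². So its area = 206.35 mm². Layer 1 is larger (206.35 vs 181.73 mm²).

layer 1 (z = 0.12 mm)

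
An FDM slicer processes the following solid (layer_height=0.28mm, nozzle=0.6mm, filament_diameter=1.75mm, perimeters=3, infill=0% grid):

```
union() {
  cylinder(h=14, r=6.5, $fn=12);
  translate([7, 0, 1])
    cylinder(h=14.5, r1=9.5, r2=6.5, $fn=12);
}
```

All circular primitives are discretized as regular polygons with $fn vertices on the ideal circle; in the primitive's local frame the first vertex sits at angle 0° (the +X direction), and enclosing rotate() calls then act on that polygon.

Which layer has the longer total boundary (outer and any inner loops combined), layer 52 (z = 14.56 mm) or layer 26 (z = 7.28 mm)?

layer 26 (z = 7.28 mm)

Layer 52 (z = 14.56): the cylinder does not reach this height (z outside [0, 14]); the cone at (7, 0): at t=0.935 of its height the radius interpolates to r₁+(r₂−r₁)t = 6.694, giving a regular 12-gon of that circumradius (perimeter = 2·12·6.694·sin(180°/12) = 41.58 mm); Taking the union: only the cone at (7, 0) is present, so the union is just that shape — boundary = 41.58 mm. So its perimeter = 41.58 mm. Layer 26 (z = 7.28): the cylinder: section is a regular 12-gon, circumradius r=6.5 (perimeter = 2·12·6.500·sin(180°/12) = 40.38 mm); the cone at (7, 0) contributes a regular 12-gon of circumradius 8.201 (interpolated between r1=9.5 and r2=6.5 at t=0.433) (perimeter = 2·12·8.201·sin(180°/12) = 50.94 mm); Taking the union: the regions partially overlap (shared area 64.56 mm²), so the edge portions inside another operand are dropped and the merged outline is re-measured after clipping — boundary = 60.98 mm. So its perimeter = 60.98 mm. Layer 26 is larger (60.98 vs 41.58 mm).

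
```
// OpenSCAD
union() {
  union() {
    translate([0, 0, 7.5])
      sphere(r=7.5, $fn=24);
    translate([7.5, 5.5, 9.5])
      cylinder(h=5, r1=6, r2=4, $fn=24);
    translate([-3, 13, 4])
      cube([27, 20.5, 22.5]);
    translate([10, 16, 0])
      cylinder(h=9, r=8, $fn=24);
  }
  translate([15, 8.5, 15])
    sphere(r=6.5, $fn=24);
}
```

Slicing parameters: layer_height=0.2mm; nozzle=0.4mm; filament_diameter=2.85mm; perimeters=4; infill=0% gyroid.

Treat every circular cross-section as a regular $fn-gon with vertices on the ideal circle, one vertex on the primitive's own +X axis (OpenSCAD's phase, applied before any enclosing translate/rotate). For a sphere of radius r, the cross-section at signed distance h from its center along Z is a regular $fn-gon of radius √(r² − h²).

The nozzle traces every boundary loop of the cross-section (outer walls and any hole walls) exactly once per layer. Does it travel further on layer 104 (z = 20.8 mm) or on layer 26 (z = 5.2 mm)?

layer 26 (z = 5.2 mm)

Layer 104 (z = 20.8): the sphere is absent (|z−center|=13.300 > r=7.5); the cone at (7.5, 5.5) is absent (z outside [9.5, 14.5]); the cube at (-3, 13) is present — its section is the full 27×20.5 rectangle (perimeter 95.00 mm); the cylinder at (10, 16) is not intersected at this z (z outside [0, 9]); Combining (union): only the 27×20.5 cube at (-3, 13) is present, so the union is just that shape — boundary = 95.00 mm; the sphere at (15, 8.5): section is a regular 24-gon, circumradius = √(r²−h²) = √(6.5²−5.8²) = 2.934 (perimeter = 2·24·2.934·sin(180°/24) = 18.38 mm); Merging all regions: the 2 present regions are separate (no shared area or edge), so areas and boundary lengths simply add and each stays a separate island — boundary = 113.38 mm. So its perimeter = 113.38 mm. Layer 26 (z = 5.2): the r=7.5 sphere contributes a regular 24-gon of circumradius √(7.5²−2.3²) = 7.139 (perimeter = 2·24·7.139·sin(180°/24) = 44.73 mm); the cone at (7.5, 5.5) does not reach this height (z outside [9.5, 14.5]); the cube at (-3, 13) (footprint 27×20.5) is included at this height (perimeter 95.00 mm); the cylinder at (10, 16): section is a regular 24-gon, circumradius r=8 (perimeter = 2·24·8.000·sin(180°/24) = 50.12 mm); Combining (union): the regions partially overlap (shared area 145.96 mm²), so the edge portions inside another operand are dropped and the merged outline is re-measured after clipping — boundary = 143.91 mm; the sphere at (15, 8.5) is not intersected at this z (|z−center|=9.800 > r=6.5); Taking the union: only that combined region is present, so the union is just that shape — boundary = 143.91 mm. So its perimeter = 143.91 mm. Layer 26 is larger (143.91 vs 113.38 mm).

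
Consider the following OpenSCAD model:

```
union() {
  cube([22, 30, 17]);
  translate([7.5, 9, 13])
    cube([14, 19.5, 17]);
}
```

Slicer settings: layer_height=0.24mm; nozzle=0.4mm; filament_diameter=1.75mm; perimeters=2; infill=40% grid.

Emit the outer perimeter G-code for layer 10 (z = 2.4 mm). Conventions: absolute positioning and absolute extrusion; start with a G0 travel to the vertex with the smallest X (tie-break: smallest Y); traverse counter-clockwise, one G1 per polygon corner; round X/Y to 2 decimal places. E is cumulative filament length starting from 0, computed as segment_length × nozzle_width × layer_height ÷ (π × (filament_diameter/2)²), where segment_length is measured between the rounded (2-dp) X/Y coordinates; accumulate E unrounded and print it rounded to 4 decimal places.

G0 X0.00 Y0.00 Z2.40
G1 X22.00 Y0.00 E0.8781
G1 X22.00 Y30.00 E2.0754
G1 X0.00 Y30.00 E2.9535
G1 X0.00 Y0.00 E4.1509

At z = 2.4 mm: the 22×30 cube contributes its full rectangle; the cube at (7.5, 9) does not reach this height (z outside [13, 30]); Merging all regions: only the 22×30 cube is present, so the union is just that shape — 1 connected region. The outline is a single polygon with 4 vertices. Extrusion per mm of travel: 0.4 × 0.24 / (π × 0.875²) = 0.039912. Accumulating E over each segment gives final E = 4.1509.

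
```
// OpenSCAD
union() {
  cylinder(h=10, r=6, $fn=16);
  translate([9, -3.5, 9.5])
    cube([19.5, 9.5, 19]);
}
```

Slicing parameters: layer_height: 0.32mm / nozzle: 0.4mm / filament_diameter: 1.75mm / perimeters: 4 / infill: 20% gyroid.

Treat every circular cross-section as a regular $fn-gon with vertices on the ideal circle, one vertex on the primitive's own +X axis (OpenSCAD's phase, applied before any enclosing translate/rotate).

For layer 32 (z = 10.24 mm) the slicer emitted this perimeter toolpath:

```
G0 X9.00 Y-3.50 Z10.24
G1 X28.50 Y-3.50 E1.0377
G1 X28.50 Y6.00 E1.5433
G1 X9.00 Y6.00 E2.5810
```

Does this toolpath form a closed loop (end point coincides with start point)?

no

Start point (G0): (9.00, -3.50). End point (last G1): the path does not return to the start — open.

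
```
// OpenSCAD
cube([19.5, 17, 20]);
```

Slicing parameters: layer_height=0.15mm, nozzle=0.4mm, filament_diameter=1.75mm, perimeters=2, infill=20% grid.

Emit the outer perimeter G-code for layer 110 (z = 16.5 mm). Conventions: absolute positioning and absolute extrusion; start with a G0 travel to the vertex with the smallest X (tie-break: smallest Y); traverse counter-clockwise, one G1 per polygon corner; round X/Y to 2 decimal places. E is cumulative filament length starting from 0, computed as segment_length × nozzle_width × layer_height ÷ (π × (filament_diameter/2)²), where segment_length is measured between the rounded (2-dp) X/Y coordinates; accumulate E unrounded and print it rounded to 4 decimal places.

At z = 16.5 mm: the 19.5×17 cube contributes its full rectangle. The outline is a single polygon with 4 vertices. Extrusion per mm of travel: 0.4 × 0.15 / (π × 0.875²) = 0.024945. Accumulating E over each segment gives final E = 1.8210.

G0 X0.00 Y0.00 Z16.50
G1 X19.50 Y0.00 E0.4864
G1 X19.50 Y17.00 E0.9105
G1 X0.00 Y17.00 E1.3969
G1 X0.00 Y0.00 E1.8210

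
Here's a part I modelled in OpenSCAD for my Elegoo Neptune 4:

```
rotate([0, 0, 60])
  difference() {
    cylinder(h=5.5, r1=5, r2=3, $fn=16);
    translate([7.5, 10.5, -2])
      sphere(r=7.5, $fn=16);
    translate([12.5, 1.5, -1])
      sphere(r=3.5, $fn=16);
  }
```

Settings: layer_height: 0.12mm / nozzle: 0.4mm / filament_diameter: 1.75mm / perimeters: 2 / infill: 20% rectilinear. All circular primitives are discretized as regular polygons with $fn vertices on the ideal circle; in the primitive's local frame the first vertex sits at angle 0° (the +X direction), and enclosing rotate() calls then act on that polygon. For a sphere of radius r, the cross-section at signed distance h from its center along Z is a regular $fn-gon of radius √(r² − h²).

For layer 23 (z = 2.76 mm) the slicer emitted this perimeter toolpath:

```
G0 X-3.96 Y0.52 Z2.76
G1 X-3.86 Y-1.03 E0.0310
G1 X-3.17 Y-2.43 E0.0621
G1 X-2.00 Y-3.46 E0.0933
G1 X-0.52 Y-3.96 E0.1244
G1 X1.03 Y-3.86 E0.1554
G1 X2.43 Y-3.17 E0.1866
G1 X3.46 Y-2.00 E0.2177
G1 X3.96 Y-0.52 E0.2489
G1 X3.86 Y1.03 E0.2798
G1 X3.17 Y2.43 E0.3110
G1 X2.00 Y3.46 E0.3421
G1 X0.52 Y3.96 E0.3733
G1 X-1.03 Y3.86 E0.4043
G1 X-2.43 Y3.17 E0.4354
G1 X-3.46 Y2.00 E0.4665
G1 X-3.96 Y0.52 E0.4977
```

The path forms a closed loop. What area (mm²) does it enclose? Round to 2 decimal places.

Apply the shoelace formula to the sequence of (X, Y) vertices; enclosed area = 48.86 mm².

48.86 mm²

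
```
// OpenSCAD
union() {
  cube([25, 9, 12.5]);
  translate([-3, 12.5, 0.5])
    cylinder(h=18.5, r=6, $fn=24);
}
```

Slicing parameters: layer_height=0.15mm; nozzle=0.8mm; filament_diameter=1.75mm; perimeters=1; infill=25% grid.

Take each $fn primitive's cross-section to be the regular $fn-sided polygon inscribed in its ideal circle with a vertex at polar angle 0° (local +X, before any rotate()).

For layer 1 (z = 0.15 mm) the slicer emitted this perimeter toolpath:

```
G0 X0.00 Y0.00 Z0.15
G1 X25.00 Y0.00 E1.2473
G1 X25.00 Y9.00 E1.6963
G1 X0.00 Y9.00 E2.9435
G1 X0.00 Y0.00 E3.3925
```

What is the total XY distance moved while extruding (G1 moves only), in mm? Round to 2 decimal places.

68.00 mm

Sum the Euclidean lengths of each G1 segment: total = 68.00 mm.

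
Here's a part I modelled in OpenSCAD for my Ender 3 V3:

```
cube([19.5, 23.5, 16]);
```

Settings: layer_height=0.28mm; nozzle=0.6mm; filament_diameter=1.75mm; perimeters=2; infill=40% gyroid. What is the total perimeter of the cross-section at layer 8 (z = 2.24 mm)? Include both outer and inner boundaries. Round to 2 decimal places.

86.00 mm

At z = 2.24 mm: the cube is present — its section is the full 19.5×23.5 rectangle (perimeter 86.00 mm). Overall, the cross-section is a single solid region. Total boundary length (outer) = 86.00 mm.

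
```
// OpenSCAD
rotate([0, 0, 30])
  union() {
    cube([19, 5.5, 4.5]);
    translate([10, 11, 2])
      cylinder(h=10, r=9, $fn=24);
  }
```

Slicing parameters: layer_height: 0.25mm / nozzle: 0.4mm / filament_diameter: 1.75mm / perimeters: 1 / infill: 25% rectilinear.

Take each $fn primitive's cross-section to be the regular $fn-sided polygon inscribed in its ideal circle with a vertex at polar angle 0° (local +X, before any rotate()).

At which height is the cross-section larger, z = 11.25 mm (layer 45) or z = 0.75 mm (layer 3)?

layer 45 (z = 11.25 mm)

Layer 45 (z = 11.25): the cube is absent (z outside [0, 4.5]); the r=9 cylinder at (10, 11) gives a regular 24-gon of circumradius 9 (constant along its height) (area = (24/2)·9.000²·sin(360°/24) = 251.57 mm²); Combining (union): only the r=9 cylinder at (10, 11) is present, so the union is just that shape — area = 251.57 mm²; (whole slice rotated 30° about Z — lengths, areas and connectivity unchanged). So its area = 251.57 mm². Layer 3 (z = 0.75): the 19×5.5 cube contributes its full rectangle (area 104.50 mm²); the cylinder at (10, 11) does not reach this height (z outside [2, 12]); Merging all regions: only the 19×5.5 cube is present, so the union is just that shape — area = 104.50 mm²; (rotated 30° about Z; rotation is an isometry so areas/perimeters/island counts are preserved). So its area = 104.50 mm². Layer 45 is larger (251.57 vs 104.50 mm²).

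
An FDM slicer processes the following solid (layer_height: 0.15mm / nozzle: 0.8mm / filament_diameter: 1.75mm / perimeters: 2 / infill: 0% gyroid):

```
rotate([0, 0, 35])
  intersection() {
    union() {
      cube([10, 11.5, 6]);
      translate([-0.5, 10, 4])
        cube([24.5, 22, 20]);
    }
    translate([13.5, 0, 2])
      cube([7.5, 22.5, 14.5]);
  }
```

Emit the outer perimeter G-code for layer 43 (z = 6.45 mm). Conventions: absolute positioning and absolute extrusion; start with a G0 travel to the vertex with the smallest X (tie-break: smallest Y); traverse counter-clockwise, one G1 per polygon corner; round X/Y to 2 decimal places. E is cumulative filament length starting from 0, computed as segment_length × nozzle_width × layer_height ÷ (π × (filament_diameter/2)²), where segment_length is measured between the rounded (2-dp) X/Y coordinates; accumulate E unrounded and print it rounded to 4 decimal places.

G0 X-1.85 Y26.17 Z6.45
G1 X5.32 Y15.93 E0.6237
G1 X11.47 Y20.24 E0.9983
G1 X4.30 Y30.48 E1.6220
G1 X-1.85 Y26.17 E1.9967

At z = 6.45 mm: the cube does not reach this height (z outside [0, 6]); the cube at (-0.5, 10) is present — its section is the full 24.5×22 rectangle; Taking the union: only the 24.5×22 cube at (-0.5, 10) is present, so the union is just that shape — 1 connected region; the cube at (13.5, 0) is present — its section is the full 7.5×22.5 rectangle; Taking the intersection: the 7.5×22.5 cube at (13.5, 0) partially overlaps the result so far; clipping to the common part keeps 93.75 mm² — 1 connected region; (whole slice rotated 35° about Z — lengths, areas and connectivity unchanged). The outline is a single polygon with 4 vertices. Extrusion per mm of travel: 0.8 × 0.15 / (π × 0.875²) = 0.049890. Accumulating E over each segment gives final E = 1.9967.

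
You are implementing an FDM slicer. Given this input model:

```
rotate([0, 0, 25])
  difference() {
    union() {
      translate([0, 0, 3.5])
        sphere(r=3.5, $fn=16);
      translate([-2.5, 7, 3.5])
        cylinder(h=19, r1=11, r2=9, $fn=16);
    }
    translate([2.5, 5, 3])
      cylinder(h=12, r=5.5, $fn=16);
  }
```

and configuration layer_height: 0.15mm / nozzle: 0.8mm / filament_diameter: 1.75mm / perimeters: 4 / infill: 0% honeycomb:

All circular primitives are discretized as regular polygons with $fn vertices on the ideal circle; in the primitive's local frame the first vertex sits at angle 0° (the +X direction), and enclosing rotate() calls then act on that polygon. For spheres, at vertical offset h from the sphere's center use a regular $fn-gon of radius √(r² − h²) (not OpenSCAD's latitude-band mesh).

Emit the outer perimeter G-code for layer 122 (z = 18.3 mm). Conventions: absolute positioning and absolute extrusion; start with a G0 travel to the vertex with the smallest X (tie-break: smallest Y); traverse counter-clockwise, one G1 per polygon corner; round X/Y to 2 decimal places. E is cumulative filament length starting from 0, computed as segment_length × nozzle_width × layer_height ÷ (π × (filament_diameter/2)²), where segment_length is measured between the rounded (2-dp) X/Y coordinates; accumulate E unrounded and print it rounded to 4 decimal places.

G0 X-14.66 Y4.88 Z18.30
G1 X-13.78 Y1.30 E0.1839
G1 X-11.60 Y-1.67 E0.3677
G1 X-8.45 Y-3.59 E0.5518
G1 X-4.81 Y-4.15 E0.7355
G1 X-1.23 Y-3.27 E0.9194
G1 X1.74 Y-1.09 E1.1032
G1 X3.65 Y2.06 E1.2870
G1 X4.21 Y5.70 E1.4708
G1 X3.33 Y9.28 E1.6547
G1 X1.15 Y12.25 E1.8385
G1 X-1.99 Y14.16 E2.0219
G1 X-5.64 Y14.72 E2.2061
G1 X-9.21 Y13.85 E2.3894
G1 X-12.19 Y11.67 E2.5736
G1 X-14.10 Y8.52 E2.7574
G1 X-14.66 Y4.88 E2.9411

At z = 18.3 mm: the sphere does not reach this height (|z−center|=14.800 > r=3.5); the cone at (-2.5, 7): at t=0.779 of its height the radius interpolates to r₁+(r₂−r₁)t = 9.442, giving a regular 16-gon of that circumradius; Combining (union): only the cone at (-2.5, 7) is present, so the union is just that shape — 1 connected region; the cylinder at (2.5, 5) is not intersected at this z (z outside [3, 15]); Subtracting the remaining from the first: none of the subtracted shapes is present at this height, so the result so far is unchanged — 1 connected region; (rotated 25° about Z; rotation is an isometry so areas/perimeters/island counts are preserved). The outline is a single polygon with 16 vertices. Extrusion per mm of travel: 0.8 × 0.15 / (π × 0.875²) = 0.049890. Accumulating E over each segment gives final E = 2.9411.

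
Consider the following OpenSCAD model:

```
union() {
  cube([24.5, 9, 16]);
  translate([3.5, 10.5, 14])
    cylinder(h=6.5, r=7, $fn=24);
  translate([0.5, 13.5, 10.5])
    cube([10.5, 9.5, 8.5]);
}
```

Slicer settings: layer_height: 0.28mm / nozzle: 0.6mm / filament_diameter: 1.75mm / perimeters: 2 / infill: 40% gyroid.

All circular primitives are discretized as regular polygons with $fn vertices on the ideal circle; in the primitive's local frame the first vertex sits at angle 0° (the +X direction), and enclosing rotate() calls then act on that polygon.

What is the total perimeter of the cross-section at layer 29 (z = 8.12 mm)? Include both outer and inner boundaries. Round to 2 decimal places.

At z = 8.12 mm: the cube is present — its section is the full 24.5×9 rectangle (perimeter 67.00 mm); the cylinder at (3.5, 10.5) is absent (z outside [14, 20.5]); the cube at (0.5, 13.5) is not intersected at this z (z outside [10.5, 19]); Merging all regions: only the 24.5×9 cube is present, so the union is just that shape — boundary = 67.00 mm. Overall, the cross-section is a single solid region. Total boundary length (outer) = 67.00 mm.

67.00 mm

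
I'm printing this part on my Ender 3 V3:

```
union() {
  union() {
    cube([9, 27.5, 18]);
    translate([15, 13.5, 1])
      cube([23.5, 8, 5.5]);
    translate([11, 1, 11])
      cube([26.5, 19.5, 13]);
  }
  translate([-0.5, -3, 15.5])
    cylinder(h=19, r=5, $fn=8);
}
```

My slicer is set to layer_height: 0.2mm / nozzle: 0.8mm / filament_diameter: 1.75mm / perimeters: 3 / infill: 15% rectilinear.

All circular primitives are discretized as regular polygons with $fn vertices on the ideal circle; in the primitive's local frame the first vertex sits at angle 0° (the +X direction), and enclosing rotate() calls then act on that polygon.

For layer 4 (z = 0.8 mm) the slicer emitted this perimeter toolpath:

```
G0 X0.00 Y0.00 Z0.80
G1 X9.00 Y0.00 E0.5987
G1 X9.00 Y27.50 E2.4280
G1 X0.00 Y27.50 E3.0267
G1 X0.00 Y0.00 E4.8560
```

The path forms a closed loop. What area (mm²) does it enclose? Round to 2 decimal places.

Apply the shoelace formula to the sequence of (X, Y) vertices; enclosed area = 247.50 mm².

247.50 mm²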